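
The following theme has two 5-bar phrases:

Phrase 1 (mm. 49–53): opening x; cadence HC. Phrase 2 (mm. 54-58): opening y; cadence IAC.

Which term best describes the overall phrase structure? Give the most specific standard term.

Phrase 1 ends with a half cadence (weaker) and phrase 2 with an imperfect authentic cadence (stronger): antecedent + consequent = a period.
The two phrases open with different material (x / y), so the period is contrasting.

contrasting period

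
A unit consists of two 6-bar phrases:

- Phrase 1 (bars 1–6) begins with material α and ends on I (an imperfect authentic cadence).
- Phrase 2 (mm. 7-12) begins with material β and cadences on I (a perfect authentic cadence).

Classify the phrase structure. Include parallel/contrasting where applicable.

Phrase 1 ends with an imperfect authentic cadence (weaker) and phrase 2 with a perfect authentic cadence (stronger): antecedent + consequent = a period.
The two phrases open with different material (α / β), so the period is contrasting.

contrasting period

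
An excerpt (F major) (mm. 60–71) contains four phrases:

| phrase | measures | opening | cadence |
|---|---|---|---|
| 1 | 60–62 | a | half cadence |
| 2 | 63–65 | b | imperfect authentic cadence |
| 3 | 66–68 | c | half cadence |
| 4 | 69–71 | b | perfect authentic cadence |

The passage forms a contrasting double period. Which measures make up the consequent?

In a double period the first pair of phrases (ending imperfect authentic cadence) is the large antecedent and the second pair (ending perfect authentic cadence) is the large consequent; the consequent is measures 66–71.

measures 66–71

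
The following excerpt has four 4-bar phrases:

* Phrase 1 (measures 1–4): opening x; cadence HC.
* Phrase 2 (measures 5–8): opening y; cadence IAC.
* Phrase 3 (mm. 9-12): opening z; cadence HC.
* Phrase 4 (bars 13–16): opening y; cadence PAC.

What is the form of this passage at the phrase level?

contrasting double period

Four phrases in two halves: the first half (bars 1–8) ends with an imperfect authentic cadence, the second (mm. 9–16) with a perfect authentic cadence — a large antecedent–consequent pair, i.e. a double period.
Phrase 3 begins with different material from phrase 1, making it contrasting.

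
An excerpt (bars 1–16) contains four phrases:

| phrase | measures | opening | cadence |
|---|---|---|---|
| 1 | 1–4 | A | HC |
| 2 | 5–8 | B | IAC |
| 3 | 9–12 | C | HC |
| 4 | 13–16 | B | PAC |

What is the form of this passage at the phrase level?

Four phrases in two halves: the first half (mm. 1–8) ends with an imperfect authentic cadence, the second (measures 9–16) with a perfect authentic cadence — a large antecedent–consequent pair, i.e. a double period.
Phrase 3 begins with different material from phrase 1, making it contrasting.

contrasting double period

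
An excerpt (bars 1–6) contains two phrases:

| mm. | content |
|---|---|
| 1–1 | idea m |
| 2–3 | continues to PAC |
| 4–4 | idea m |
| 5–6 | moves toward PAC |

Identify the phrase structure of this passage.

repeated phrase

Both phrases have the same opening (m) and the same cadence (perfect authentic cadence): the second is a restatement, not a consequent, so this is a repeated phrase rather than a period.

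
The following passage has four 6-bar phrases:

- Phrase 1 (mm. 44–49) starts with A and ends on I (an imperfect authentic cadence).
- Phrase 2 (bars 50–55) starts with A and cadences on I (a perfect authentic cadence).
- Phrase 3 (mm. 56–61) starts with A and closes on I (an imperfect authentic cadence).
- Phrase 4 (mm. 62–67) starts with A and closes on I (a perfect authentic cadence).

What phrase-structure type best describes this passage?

repeated period

The cadence pattern IAC–PAC–IAC–PAC is weak–strong twice, and phrases 3–4 restate phrases 1–2: a period heard twice, not a double period (which would end weakly at phrase 2).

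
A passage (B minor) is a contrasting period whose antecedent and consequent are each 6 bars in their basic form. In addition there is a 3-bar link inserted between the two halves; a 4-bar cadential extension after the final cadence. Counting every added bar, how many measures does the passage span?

19 measures

Basic contrasting period: 6 + 6 = 12 bars.
12 (basic form) + 3 (link) + 4 (cadential extension) = 19.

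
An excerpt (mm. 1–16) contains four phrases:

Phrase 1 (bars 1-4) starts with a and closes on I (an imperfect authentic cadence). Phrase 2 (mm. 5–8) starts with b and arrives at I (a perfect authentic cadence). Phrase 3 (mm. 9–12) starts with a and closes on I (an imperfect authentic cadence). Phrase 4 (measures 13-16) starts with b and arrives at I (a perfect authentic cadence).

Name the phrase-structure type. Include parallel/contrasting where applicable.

repeated period

The cadence pattern IAC–PAC–IAC–PAC is weak–strong twice, and phrases 3–4 restate phrases 1–2: a period heard twice, not a double period (which would end weakly at phrase 2).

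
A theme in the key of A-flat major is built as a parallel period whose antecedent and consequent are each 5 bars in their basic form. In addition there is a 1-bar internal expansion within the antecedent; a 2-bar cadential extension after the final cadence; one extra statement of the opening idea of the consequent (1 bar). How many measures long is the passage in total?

14 measures

Basic parallel period: 5 + 5 = 10 bars.
10 (basic form) + 1 (internal expansion) + 2 (cadential extension) + 1 (extra statement) = 14.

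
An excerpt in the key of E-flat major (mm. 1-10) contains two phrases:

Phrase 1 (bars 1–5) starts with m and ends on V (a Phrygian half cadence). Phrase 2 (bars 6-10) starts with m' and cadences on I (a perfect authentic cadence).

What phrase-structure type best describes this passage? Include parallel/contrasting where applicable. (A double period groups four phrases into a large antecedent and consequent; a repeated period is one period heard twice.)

parallel period

Phrase 1 ends with a Phrygian half cadence (weaker) and phrase 2 with a perfect authentic cadence (stronger): antecedent + consequent = a period.
The two phrases open with the same material (m / m'), so the period is parallel.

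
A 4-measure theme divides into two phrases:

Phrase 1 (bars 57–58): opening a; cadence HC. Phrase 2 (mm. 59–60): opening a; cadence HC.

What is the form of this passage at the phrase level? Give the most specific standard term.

repeated phrase

Both phrases have the same opening (a) and the same cadence (half cadence): the second is a restatement, not a consequent, so this is a repeated phrase rather than a period.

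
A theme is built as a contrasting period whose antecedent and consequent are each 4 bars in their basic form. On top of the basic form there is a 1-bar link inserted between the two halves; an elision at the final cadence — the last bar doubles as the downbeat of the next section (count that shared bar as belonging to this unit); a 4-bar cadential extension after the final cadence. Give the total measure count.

13 measures

Basic contrasting period: 4 + 4 = 8 bars.
8 (basic form) + 1 (link) + 4 (cadential extension) = 13.
The elision shares a bar with the next section but does not change this unit's count.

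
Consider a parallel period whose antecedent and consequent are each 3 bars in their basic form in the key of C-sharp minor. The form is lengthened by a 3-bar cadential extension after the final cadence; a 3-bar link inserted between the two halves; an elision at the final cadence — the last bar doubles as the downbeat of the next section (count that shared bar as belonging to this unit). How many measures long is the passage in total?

Basic parallel period: 3 + 3 = 6 bars.
6 (basic form) + 3 (cadential extension) + 3 (link) = 12.
The elision shares a bar with the next section but does not change this unit's count.

12 measures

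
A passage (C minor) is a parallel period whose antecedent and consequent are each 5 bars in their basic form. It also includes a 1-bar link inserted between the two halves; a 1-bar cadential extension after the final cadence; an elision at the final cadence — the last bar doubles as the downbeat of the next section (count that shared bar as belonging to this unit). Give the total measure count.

12 measures

Basic parallel period: 5 + 5 = 10 bars.
10 (basic form) + 1 (link) + 1 (cadential extension) = 12.
The elision shares a bar with the next section but does not change this unit's count.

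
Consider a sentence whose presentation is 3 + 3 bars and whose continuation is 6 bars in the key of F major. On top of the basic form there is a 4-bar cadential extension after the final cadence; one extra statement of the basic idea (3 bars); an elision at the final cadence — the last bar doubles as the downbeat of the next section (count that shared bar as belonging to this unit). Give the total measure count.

19 measures

Basic sentence: 3 + 3 + 6 = 12 bars.
12 (basic form) + 4 (cadential extension) + 3 (extra statement) = 19.
The elision shares a bar with the next section but does not change this unit's count.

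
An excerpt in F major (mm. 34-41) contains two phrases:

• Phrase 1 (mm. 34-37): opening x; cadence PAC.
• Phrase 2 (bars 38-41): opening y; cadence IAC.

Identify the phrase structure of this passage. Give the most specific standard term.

The second phrase closes with an imperfect authentic cadence, which is not stronger than the first phrase's perfect authentic cadence; without a weak→strong cadential pair there is no antecedent–consequent relationship, so this is a phrase group rather than a period.

phrase group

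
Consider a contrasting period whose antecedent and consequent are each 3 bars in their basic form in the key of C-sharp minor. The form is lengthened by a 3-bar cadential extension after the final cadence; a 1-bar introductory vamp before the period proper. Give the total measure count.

10 measures

Basic contrasting period: 3 + 3 = 6 bars.
6 (basic form) + 3 (cadential extension) + 1 (introduction) = 10.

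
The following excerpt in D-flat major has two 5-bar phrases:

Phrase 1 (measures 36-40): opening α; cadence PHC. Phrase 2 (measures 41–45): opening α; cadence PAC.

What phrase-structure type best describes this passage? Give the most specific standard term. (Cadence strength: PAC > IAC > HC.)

Phrase 1 ends with a Phrygian half cadence (weaker) and phrase 2 with a perfect authentic cadence (stronger): antecedent + consequent = a period.
The two phrases open with the same material (α / α), so the period is parallel.

parallel period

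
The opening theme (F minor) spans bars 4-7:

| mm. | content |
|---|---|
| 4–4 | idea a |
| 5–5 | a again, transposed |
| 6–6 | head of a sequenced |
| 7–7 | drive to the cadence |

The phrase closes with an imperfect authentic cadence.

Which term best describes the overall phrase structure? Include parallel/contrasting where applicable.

Basic idea (bar 4) + its repetition (measure 5) form the presentation; fragmentation and cadence (bars 6–7) form the continuation — the 4-bar whole is a sentence.

sentence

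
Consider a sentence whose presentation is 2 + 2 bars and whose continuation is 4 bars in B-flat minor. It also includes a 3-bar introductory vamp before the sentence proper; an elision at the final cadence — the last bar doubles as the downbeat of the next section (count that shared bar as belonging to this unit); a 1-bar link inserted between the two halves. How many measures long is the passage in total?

Basic sentence: 2 + 2 + 4 = 8 bars.
8 (basic form) + 3 (introduction) + 1 (link) = 12.
The elision shares a bar with the next section but does not change this unit's count.

12 measures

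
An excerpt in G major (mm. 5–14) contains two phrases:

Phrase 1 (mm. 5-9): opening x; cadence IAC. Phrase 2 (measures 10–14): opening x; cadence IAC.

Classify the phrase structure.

repeated phrase

Both phrases have the same opening (x) and the same cadence (imperfect authentic cadence): the second is a restatement, not a consequent, so this is a repeated phrase rather than a period.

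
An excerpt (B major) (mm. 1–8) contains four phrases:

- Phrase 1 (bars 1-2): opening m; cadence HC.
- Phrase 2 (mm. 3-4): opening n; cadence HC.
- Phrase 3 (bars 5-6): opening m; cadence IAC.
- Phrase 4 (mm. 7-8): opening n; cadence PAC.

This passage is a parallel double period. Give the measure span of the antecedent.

In a double period the four phrases pair into a large antecedent (phrases 1–2, ending half cadence) and a large consequent (phrases 3–4, ending perfect authentic cadence). The antecedent spans mm. 1-4.

measures 1–4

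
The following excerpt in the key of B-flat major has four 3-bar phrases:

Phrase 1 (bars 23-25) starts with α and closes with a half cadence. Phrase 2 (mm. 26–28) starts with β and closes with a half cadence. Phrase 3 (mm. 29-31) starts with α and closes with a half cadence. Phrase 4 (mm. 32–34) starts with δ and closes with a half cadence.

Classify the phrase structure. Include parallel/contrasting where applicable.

Phrase 4 ends with a half cadence, no stronger than phrase 2's half cadence, so the four phrases do not form a double period; nor do phrases 3–4 duplicate 1–2, so it is not a repeated period. With no phrase reaching a conclusive cadence, the passage is a phrase group.

phrase group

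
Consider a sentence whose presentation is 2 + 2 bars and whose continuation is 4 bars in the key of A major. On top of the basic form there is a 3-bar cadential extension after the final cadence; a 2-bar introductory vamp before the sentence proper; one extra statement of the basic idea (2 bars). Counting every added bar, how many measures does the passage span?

Basic sentence: 2 + 2 + 4 = 8 bars.
8 (basic form) + 3 (cadential extension) + 2 (introduction) + 2 (extra statement) = 15.

15 measures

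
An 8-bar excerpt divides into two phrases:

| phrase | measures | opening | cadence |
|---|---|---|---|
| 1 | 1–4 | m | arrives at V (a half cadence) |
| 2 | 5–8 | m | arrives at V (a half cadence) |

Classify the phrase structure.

Both phrases have the same opening (m) and the same cadence (half cadence): the second is a restatement, not a consequent, so this is a repeated phrase rather than a period.

repeated phrase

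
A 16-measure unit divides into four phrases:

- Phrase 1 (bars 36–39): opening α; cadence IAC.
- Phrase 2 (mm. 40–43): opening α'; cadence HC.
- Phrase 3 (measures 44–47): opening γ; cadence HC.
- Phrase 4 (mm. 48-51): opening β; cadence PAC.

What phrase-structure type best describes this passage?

Four phrases in two halves: the first half (mm. 36-43) ends with a half cadence, the second (mm. 44–51) with a perfect authentic cadence — a large antecedent–consequent pair, i.e. a double period.
Phrase 3 begins with different material from phrase 1, making it contrasting.

contrasting double period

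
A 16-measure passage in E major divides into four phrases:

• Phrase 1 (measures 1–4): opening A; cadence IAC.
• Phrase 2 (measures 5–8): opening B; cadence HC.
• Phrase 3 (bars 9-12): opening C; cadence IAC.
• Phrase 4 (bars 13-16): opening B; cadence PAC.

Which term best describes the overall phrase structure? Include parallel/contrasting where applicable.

contrasting double period

Four phrases in two halves: the first half (bars 1–8) ends with a half cadence, the second (bars 9–16) with a perfect authentic cadence — a large antecedent–consequent pair, i.e. a double period.
Phrase 3 begins with different material from phrase 1, making it contrasting.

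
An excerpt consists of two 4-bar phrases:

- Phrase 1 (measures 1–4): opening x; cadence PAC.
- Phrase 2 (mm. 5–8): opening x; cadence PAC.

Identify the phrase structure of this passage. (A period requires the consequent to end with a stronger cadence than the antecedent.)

Both phrases have the same opening (x) and the same cadence (perfect authentic cadence): the second is a restatement, not a consequent, so this is a repeated phrase rather than a period.

repeated phrase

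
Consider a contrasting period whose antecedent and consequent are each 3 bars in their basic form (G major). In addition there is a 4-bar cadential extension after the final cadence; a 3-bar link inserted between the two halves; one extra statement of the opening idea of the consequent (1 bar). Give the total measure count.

Basic contrasting period: 3 + 3 = 6 bars.
6 (basic form) + 4 (cadential extension) + 3 (link) + 1 (extra statement) = 14.

14 measures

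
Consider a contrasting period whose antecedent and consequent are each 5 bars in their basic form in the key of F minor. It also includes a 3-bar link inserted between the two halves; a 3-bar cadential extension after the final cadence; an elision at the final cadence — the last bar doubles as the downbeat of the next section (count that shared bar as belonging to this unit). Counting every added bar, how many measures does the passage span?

Basic contrasting period: 5 + 5 = 10 bars.
10 (basic form) + 3 (link) + 3 (cadential extension) = 16.
The elision shares a bar with the next section but does not change this unit's count.

16 measures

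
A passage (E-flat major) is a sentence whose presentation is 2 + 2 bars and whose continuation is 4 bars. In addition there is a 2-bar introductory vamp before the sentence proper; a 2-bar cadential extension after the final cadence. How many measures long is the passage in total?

12 measures

Basic sentence: 2 + 2 + 4 = 8 bars.
8 (basic form) + 2 (introduction) + 2 (cadential extension) = 12.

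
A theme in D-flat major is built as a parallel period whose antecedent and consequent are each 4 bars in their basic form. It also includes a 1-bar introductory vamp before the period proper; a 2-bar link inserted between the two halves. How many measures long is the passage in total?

Basic parallel period: 4 + 4 = 8 bars.
8 (basic form) + 1 (introduction) + 2 (link) = 11.

11 measures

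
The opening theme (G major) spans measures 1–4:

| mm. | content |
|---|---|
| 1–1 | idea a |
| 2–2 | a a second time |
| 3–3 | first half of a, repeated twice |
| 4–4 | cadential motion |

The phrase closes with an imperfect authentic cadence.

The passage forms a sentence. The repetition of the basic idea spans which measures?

measures 2–2

The presentation of a sentence is the basic idea (bar 1) plus its repetition (bar 2); the repetition of the basic idea is therefore m. 2.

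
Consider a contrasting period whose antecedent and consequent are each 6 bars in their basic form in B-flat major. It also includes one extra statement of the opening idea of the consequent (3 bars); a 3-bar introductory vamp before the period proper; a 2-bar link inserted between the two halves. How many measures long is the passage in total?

20 measures

Basic contrasting period: 6 + 6 = 12 bars.
12 (basic form) + 3 (extra statement) + 3 (introduction) + 2 (link) = 20.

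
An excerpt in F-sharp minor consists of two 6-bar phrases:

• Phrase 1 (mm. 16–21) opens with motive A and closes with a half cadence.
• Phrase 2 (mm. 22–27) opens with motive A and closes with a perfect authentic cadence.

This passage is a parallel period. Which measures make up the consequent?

The antecedent is the phrase ending with the weaker cadence (half cadence, phrase 1) and the consequent the one ending more conclusively (perfect authentic cadence, phrase 2); the consequent is bars 22-27.

measures 22–27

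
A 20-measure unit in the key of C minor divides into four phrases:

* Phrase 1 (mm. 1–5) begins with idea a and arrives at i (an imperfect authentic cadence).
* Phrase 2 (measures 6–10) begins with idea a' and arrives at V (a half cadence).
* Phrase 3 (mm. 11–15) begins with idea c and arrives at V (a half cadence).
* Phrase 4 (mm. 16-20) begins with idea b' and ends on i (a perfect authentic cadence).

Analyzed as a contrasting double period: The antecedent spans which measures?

measures 1–10

In a double period the four phrases pair into a large antecedent (phrases 1–2, ending half cadence) and a large consequent (phrases 3–4, ending perfect authentic cadence). The antecedent spans mm. 1–10.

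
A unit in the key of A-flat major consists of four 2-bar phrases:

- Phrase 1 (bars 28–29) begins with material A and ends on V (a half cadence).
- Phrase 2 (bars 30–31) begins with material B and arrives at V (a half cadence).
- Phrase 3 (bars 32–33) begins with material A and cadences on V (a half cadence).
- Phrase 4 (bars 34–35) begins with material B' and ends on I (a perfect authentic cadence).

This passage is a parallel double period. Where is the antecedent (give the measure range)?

In a double period the four phrases pair into a large antecedent (phrases 1–2, ending half cadence) and a large consequent (phrases 3–4, ending perfect authentic cadence). The antecedent spans mm. 28–31.

measures 28–31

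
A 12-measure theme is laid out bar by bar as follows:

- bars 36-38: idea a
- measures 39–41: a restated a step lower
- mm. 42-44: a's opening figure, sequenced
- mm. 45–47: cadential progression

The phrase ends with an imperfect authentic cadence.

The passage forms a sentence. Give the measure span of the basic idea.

measures 36–38

The presentation of a sentence is the basic idea (measures 36-38) plus its repetition (bars 39–41); the basic idea is therefore bars 36–38.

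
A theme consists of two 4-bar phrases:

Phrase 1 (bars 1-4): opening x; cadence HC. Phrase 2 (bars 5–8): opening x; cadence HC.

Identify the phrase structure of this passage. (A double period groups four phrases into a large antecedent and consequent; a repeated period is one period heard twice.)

repeated phrase

Both phrases have the same opening (x) and the same cadence (half cadence): the second is a restatement, not a consequent, so this is a repeated phrase rather than a period.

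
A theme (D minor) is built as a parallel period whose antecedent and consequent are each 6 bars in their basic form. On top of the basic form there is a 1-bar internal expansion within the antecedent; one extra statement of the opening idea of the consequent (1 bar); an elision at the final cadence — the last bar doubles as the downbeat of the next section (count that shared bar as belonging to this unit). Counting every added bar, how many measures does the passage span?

Basic parallel period: 6 + 6 = 12 bars.
12 (basic form) + 1 (internal expansion) + 1 (extra statement) = 14.
The elision shares a bar with the next section but does not change this unit's count.

14 measures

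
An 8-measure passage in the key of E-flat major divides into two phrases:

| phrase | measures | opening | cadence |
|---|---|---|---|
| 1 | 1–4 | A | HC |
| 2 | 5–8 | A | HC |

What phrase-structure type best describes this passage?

repeated phrase

Both phrases have the same opening (A) and the same cadence (half cadence): the second is a restatement, not a consequent, so this is a repeated phrase rather than a period.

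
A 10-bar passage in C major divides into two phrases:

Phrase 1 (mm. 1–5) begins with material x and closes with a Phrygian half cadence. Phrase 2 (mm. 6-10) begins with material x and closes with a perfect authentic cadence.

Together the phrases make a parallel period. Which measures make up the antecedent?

measures 1–5

The phrase ending with the weaker cadence (Phrygian half cadence) is the antecedent; the one ending more conclusively (perfect authentic cadence) is the consequent. The antecedent is measures 1–5.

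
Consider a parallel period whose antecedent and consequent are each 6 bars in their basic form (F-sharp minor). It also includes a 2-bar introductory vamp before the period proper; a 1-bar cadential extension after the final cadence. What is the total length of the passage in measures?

Basic parallel period: 6 + 6 = 12 bars.
12 (basic form) + 2 (introduction) + 1 (cadential extension) = 15.

15 measures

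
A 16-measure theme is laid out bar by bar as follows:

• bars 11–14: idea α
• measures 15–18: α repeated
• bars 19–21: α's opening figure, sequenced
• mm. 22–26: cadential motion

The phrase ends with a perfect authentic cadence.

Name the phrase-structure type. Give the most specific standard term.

Basic idea (mm. 11–14) + its repetition (bars 15–18) form the presentation; fragmentation and cadence (measures 19–26) form the continuation — the 16-bar whole is a sentence.

sentence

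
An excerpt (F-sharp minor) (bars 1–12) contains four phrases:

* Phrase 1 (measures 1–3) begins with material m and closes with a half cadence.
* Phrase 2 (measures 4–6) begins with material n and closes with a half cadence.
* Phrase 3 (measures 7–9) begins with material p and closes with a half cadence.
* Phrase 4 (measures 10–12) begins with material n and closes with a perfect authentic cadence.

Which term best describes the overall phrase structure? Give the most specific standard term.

contrasting double period

Four phrases in two halves: the first half (bars 1–6) ends with a half cadence, the second (mm. 7-12) with a perfect authentic cadence — a large antecedent–consequent pair, i.e. a double period.
Phrase 3 begins with different material from phrase 1, making it contrasting.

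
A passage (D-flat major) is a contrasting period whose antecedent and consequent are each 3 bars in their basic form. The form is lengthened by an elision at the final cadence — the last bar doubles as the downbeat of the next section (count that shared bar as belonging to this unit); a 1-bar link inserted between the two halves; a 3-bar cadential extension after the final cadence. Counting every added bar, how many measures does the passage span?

Basic contrasting period: 3 + 3 = 6 bars.
6 (basic form) + 1 (link) + 3 (cadential extension) = 10.
The elision shares a bar with the next section but does not change this unit's count.

10 measures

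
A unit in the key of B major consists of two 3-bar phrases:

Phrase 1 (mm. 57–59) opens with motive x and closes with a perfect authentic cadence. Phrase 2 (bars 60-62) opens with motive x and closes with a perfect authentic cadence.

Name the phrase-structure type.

Both phrases have the same opening (x) and the same cadence (perfect authentic cadence): the second is a restatement, not a consequent, so this is a repeated phrase rather than a period.

repeated phrase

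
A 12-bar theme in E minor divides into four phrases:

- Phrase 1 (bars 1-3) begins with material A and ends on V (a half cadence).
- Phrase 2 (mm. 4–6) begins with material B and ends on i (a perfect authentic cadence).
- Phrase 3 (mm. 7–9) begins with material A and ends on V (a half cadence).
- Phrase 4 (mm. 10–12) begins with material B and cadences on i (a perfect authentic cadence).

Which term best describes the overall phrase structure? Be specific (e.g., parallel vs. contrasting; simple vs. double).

repeated period

The cadence pattern HC–PAC–HC–PAC is weak–strong twice, and phrases 3–4 restate phrases 1–2: a period heard twice, not a double period (which would end weakly at phrase 2).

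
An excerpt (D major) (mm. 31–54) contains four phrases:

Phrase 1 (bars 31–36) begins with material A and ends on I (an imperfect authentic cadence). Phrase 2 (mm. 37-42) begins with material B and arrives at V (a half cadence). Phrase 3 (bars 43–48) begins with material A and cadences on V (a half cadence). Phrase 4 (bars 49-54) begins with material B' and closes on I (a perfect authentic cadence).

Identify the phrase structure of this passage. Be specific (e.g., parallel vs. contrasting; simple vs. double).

Four phrases in two halves: the first half (measures 31-42) ends with a half cadence, the second (mm. 43–54) with a perfect authentic cadence — a large antecedent–consequent pair, i.e. a double period.
Phrase 3 begins with the same material as phrase 1, making it parallel.

parallel double period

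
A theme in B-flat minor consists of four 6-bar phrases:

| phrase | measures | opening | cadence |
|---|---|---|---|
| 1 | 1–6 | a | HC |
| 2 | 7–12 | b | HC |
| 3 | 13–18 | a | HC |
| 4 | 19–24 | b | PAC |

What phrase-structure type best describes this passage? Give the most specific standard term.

Four phrases in two halves: the first half (bars 1–12) ends with a half cadence, the second (measures 13–24) with a perfect authentic cadence — a large antecedent–consequent pair, i.e. a double period.
Phrase 3 begins with the same material as phrase 1, making it parallel.

parallel double period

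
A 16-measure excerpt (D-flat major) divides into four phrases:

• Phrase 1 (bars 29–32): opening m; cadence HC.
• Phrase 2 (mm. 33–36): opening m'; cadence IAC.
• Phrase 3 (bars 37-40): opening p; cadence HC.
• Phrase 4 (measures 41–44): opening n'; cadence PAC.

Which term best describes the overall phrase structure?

Four phrases in two halves: the first half (mm. 29–36) ends with an imperfect authentic cadence, the second (bars 37–44) with a perfect authentic cadence — a large antecedent–consequent pair, i.e. a double period.
Phrase 3 begins with different material from phrase 1, making it contrasting.

contrasting double period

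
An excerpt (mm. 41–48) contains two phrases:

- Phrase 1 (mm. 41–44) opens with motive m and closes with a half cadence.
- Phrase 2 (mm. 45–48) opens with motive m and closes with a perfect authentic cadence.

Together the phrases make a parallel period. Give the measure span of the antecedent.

The phrase ending with the weaker cadence (half cadence) is the antecedent; the one ending more conclusively (perfect authentic cadence) is the consequent. The antecedent is measures 41–44.

measures 41–44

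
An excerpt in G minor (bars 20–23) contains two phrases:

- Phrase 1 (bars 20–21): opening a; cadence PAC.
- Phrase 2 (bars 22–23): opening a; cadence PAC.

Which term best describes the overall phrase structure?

Both phrases have the same opening (a) and the same cadence (perfect authentic cadence): the second is a restatement, not a consequent, so this is a repeated phrase rather than a period.

repeated phrase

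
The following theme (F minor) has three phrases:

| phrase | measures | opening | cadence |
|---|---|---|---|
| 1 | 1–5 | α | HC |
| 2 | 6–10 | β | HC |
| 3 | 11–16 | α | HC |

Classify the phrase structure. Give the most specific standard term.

phrase group

The final phrase closes with a half cadence, which is not stronger than the preceding half cadence; the 3 phrases lack an overall antecedent–consequent design and so form a phrase group.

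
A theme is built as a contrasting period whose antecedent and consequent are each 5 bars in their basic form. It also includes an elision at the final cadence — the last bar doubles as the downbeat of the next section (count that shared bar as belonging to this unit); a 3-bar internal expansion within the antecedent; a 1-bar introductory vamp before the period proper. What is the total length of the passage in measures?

14 measures

Basic contrasting period: 5 + 5 = 10 bars.
10 (basic form) + 3 (internal expansion) + 1 (introduction) = 14.
The elision shares a bar with the next section but does not change this unit's count.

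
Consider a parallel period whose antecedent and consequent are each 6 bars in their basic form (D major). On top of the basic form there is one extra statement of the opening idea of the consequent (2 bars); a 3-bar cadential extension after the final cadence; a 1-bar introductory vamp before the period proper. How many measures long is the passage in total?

18 measures

Basic parallel period: 6 + 6 = 12 bars.
12 (basic form) + 2 (extra statement) + 3 (cadential extension) + 1 (introduction) = 18.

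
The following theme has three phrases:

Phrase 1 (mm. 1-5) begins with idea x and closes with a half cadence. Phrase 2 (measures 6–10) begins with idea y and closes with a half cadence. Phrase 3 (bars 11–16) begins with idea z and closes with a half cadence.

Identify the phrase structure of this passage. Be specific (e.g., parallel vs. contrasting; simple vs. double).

phrase group

The final phrase closes with a half cadence, which is not stronger than the preceding half cadence; the 3 phrases lack an overall antecedent–consequent design and so form a phrase group.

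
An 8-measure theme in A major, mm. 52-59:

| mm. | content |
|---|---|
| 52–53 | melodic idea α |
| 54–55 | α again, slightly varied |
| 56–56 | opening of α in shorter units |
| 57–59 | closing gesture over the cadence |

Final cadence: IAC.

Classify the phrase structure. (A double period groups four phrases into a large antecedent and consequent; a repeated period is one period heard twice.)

sentence

Basic idea (measures 52–53) + its repetition (mm. 54–55) form the presentation; fragmentation and cadence (measures 56-59) form the continuation — the 8-bar whole is a sentence.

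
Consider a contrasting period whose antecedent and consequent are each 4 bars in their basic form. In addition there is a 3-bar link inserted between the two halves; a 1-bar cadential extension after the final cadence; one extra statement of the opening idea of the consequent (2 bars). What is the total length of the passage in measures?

14 measures

Basic contrasting period: 4 + 4 = 8 bars.
8 (basic form) + 3 (link) + 1 (cadential extension) + 2 (extra statement) = 14.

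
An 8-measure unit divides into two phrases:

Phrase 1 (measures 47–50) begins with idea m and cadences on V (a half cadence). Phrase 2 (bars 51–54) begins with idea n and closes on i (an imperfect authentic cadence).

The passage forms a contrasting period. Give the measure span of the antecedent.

measures 47–50

The antecedent is the phrase ending with the weaker cadence (half cadence, phrase 1) and the consequent the one ending more conclusively (imperfect authentic cadence, phrase 2); the antecedent is measures 47–50.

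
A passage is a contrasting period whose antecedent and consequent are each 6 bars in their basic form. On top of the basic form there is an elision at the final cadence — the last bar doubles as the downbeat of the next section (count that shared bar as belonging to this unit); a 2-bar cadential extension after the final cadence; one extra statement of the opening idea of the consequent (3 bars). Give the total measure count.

17 measures

Basic contrasting period: 6 + 6 = 12 bars.
12 (basic form) + 2 (cadential extension) + 3 (extra statement) = 17.
The elision shares a bar with the next section but does not change this unit's count.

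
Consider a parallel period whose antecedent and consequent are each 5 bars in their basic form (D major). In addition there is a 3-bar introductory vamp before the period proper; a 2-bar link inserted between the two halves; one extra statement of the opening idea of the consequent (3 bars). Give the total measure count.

Basic parallel period: 5 + 5 = 10 bars.
10 (basic form) + 3 (introduction) + 2 (link) + 3 (extra statement) = 18.

18 measures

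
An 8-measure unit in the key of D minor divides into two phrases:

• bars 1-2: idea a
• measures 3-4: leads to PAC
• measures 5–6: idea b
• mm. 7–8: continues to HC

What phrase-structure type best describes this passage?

phrase group

The second phrase closes with a half cadence, which is not stronger than the first phrase's perfect authentic cadence; without a weak→strong cadential pair there is no antecedent–consequent relationship, so this is a phrase group rather than a period.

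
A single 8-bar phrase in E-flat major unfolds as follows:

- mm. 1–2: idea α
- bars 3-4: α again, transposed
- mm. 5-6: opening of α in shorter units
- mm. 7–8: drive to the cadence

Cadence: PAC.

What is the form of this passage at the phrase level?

sentence

Basic idea (bars 1-2) + its repetition (mm. 3–4) form the presentation; fragmentation and cadence (mm. 5–8) form the continuation — the 8-bar whole is a sentence.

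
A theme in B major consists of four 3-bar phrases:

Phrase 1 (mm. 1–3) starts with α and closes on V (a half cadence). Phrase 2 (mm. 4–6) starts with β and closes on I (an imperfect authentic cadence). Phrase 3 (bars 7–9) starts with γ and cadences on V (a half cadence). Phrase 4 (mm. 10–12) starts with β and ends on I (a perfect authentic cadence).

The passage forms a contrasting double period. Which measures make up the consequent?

In a double period the four phrases pair into a large antecedent (phrases 1–2, ending imperfect authentic cadence) and a large consequent (phrases 3–4, ending perfect authentic cadence). The consequent spans mm. 7-12.

measures 7–12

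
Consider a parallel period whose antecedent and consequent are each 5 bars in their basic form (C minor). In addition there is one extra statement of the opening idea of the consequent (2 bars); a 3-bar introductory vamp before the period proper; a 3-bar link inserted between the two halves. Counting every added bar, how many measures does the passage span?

Basic parallel period: 5 + 5 = 10 bars.
10 (basic form) + 2 (extra statement) + 3 (introduction) + 3 (link) = 18.

18 measures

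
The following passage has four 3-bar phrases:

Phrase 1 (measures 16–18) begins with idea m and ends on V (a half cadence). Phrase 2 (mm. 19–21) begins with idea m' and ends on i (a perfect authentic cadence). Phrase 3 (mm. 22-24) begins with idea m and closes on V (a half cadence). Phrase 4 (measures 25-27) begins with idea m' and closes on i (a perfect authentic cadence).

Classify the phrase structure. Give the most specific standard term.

repeated period

The cadence pattern HC–PAC–HC–PAC is weak–strong twice, and phrases 3–4 restate phrases 1–2: a period heard twice, not a double period (which would end weakly at phrase 2).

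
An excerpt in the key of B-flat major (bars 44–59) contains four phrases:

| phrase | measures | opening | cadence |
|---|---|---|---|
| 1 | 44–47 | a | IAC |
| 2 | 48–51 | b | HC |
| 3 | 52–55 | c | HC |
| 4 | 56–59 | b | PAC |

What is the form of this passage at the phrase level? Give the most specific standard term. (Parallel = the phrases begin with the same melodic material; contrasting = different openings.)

Four phrases in two halves: the first half (bars 44–51) ends with a half cadence, the second (mm. 52-59) with a perfect authentic cadence — a large antecedent–consequent pair, i.e. a double period.
Phrase 3 begins with different material from phrase 1, making it contrasting.

contrasting double period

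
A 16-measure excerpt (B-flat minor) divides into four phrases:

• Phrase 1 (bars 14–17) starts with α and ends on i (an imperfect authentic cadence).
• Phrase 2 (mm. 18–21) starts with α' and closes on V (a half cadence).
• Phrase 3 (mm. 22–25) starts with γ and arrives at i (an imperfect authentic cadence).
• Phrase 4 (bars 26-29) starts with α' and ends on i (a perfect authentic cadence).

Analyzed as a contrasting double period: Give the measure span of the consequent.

measures 22–29

In a double period the four phrases pair into a large antecedent (phrases 1–2, ending half cadence) and a large consequent (phrases 3–4, ending perfect authentic cadence). The consequent spans mm. 22-29.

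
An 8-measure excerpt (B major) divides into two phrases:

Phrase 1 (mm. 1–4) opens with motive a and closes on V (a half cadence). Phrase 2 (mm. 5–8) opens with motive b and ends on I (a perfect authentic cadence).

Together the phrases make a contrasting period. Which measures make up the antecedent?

measures 1–4

The phrase ending with the weaker cadence (half cadence) is the antecedent; the one ending more conclusively (perfect authentic cadence) is the consequent. The antecedent is measures 1–4.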